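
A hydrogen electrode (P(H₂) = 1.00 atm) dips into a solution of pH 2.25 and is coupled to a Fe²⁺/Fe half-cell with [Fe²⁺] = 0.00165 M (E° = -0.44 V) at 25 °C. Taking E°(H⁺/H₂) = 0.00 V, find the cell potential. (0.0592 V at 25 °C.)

The hydrogen couple is the cathode, so E°_cell = 0.44 V; n = 2.
[H⁺] = 10^(−2.25) = 0.0056 M, and Q = [Fe²⁺]·P(H₂) / [H⁺]^2 = 52.2.
E = E° − (0.0592/2) log Q = 0.44 − (0.0592/2)(1.717) = 0.389 V.

0.39 V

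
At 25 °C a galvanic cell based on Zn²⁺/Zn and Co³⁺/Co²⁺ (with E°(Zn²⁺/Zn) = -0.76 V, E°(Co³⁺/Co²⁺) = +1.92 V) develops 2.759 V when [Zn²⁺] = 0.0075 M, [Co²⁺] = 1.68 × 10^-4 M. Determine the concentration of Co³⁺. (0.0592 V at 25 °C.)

3.1 × 10^-4 M

From the Nernst equation, log Q = n(E° − E)/0.0592 = 2(2.68 − 2.759)/0.0592 = -2.669, so Q = 0.00214.
With Q = [Zn²⁺]·[Co²⁺]^2/[Co³⁺]^2 and the known concentrations, [Co³⁺]^2 in the denominator gives [Co³⁺] = 3.1 × 10^-4 M.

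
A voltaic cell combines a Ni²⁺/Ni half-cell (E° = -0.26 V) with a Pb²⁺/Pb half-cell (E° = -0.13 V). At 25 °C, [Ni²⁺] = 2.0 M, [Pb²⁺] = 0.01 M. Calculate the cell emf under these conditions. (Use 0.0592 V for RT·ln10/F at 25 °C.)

0.062 V

The Pb²⁺/Pb couple has the higher reduction potential and acts as the cathode, so E°_cell = -0.13 − (-0.26) = 0.13 V.
Balancing electrons gives n = 2; the reaction quotient is Q = [Ni²⁺]/[Pb²⁺] = 200.
At 25 °C, E = E° − (0.0592/n) log Q = 0.13 − (0.0592/2)(2.301) = 0.130 − 0.068 = 0.062 V.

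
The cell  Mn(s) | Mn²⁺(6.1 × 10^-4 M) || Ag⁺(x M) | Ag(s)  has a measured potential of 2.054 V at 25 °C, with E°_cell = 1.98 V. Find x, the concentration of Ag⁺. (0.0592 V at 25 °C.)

0.44 M

From the Nernst equation, log Q = n(E° − E)/0.0592 = 2(1.98 − 2.054)/0.0592 = -2.500, so Q = 0.00316.
With Q = [Mn²⁺]/[Ag⁺]^2 and the known concentrations, [Ag⁺]^2 in the denominator gives [Ag⁺] = 0.44 M.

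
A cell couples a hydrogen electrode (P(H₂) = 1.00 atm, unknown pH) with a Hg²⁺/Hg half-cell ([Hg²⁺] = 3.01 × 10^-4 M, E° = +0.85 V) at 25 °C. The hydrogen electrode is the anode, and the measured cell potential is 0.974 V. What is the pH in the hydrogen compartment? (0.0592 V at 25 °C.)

pH = 3.86

E°_cell = 0.85 V and n = 2.
log Q = n(E° − E)/0.0592 = 2×(0.85 − 0.974)/0.0592 = -4.189.
With Q = [H⁺]^2 / ([Hg²⁺]·P(H₂)), solving for [H⁺] gives log[H⁺] = -3.855, so pH = 3.86.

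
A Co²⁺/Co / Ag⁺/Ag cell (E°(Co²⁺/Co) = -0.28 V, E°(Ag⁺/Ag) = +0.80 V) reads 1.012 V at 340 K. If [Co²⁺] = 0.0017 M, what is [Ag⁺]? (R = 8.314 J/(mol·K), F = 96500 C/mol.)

0.004 M

From the Nernst equation, ln Q = nF(E° − E)/RT = 2×96500×(1.08 − 1.012)/(8.314×340) = 4.643, so Q = 104.
With Q = [Co²⁺]/[Ag⁺]^2 and the known concentrations, [Ag⁺]^2 in the denominator gives [Ag⁺] = 0.004 M.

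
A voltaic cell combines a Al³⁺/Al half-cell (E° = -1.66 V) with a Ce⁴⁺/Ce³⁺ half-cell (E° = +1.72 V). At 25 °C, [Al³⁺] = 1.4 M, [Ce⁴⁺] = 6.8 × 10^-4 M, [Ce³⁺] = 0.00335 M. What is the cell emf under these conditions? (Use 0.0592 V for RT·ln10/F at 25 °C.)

3.34 V

The Ce⁴⁺/Ce³⁺ couple has the higher reduction potential and acts as the cathode, so E°_cell = +1.72 − (-1.66) = 3.38 V.
Balancing electrons gives n = 3; the reaction quotient is Q = [Al³⁺]·[Ce³⁺]^3/[Ce⁴⁺]^3 = 167.
At 25 °C, E = E° − (0.0592/n) log Q = 3.38 − (0.0592/3)(2.224) = 3.380 − 0.044 = 3.336 V.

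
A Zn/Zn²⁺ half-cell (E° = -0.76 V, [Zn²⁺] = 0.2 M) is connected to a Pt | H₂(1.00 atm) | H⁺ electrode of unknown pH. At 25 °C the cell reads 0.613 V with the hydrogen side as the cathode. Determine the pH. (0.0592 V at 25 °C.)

E°_cell = 0.76 V and n = 2.
log Q = n(E° − E)/0.0592 = 2×(0.76 − 0.613)/0.0592 = 4.966.
With Q = [Zn²⁺]·P(H₂) / [H⁺]^2, solving for [H⁺] gives log[H⁺] = -2.833, so pH = 2.83.

pH = 2.83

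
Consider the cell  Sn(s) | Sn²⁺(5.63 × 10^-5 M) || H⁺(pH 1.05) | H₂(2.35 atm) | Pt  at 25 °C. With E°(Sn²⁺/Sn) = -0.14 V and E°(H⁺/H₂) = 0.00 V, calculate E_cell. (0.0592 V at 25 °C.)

The hydrogen couple is the cathode, so E°_cell = 0.14 V; n = 2.
[H⁺] = 10^(−1.05) = 0.089 M, and Q = [Sn²⁺]·P(H₂) / [H⁺]^2 = 0.0167.
E = E° − (0.0592/2) log Q = 0.14 − (0.0592/2)(-1.778) = 0.193 V.

0.19 V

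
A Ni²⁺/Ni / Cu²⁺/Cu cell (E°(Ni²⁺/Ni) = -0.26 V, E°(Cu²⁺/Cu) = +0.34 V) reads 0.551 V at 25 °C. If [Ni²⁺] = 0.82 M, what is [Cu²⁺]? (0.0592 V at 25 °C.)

0.018 M

From the Nernst equation, log Q = n(E° − E)/0.0592 = 2(0.60 − 0.551)/0.0592 = 1.655, so Q = 45.2.
With Q = [Ni²⁺]/[Cu²⁺] and the known concentrations, [Cu²⁺] in the denominator gives [Cu²⁺] = 0.018 M.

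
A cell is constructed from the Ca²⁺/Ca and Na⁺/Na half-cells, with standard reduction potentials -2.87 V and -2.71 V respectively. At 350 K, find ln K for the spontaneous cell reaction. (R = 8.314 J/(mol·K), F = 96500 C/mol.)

ln K = 10.6

E°_cell = -2.71 − (-2.87) = 0.16 V, with n = 2 electrons transferred.
At equilibrium E = 0, so the Nernst equation gives ln K = nFE°/RT = (2)(96500)(0.16)/((8.314)(350)) = 10.61.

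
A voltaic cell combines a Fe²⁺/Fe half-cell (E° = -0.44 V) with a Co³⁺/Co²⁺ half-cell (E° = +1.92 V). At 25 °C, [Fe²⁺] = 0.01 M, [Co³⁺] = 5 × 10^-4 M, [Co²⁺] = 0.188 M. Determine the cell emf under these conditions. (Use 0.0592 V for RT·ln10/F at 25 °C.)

The Co³⁺/Co²⁺ couple has the higher reduction potential and acts as the cathode, so E°_cell = +1.92 − (-0.44) = 2.36 V.
Balancing electrons gives n = 2; the reaction quotient is Q = [Fe²⁺]·[Co²⁺]^2/[Co³⁺]^2 = 1410.
At 25 °C, E = E° − (0.0592/n) log Q = 2.36 − (0.0592/2)(3.150) = 2.360 − 0.093 = 2.267 V.

2.27 V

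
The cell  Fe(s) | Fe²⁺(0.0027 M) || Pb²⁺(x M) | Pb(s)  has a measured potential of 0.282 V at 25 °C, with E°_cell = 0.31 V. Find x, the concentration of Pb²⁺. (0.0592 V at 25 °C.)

3.1 × 10^-4 M

From the Nernst equation, log Q = n(E° − E)/0.0592 = 2(0.31 − 0.282)/0.0592 = 0.946, so Q = 8.83.
With Q = [Fe²⁺]/[Pb²⁺] and the known concentrations, [Pb²⁺] in the denominator gives [Pb²⁺] = 3.1 × 10^-4 M.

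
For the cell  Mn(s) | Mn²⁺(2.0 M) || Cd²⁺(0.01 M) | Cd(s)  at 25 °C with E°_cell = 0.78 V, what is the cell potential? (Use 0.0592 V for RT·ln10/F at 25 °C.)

0.712 V

Balancing electrons gives n = 2; the reaction quotient is Q = [Mn²⁺]/[Cd²⁺] = 200.
At 25 °C, E = E° − (0.0592/n) log Q = 0.78 − (0.0592/2)(2.301) = 0.780 − 0.068 = 0.712 V.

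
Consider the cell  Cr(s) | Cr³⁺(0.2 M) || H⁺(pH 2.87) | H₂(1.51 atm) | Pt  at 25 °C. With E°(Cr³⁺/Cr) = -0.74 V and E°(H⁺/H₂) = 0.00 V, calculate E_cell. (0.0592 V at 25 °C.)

The hydrogen couple is the cathode, so E°_cell = 0.74 V; n = 6.
[H⁺] = 10^(−2.87) = 0.0013 M, and Q = [Cr³⁺]^2·P(H₂)^3 / [H⁺]^6 = 2.29 × 10^16.
E = E° − (0.0592/6) log Q = 0.74 − (0.0592/6)(16.359) = 0.579 V.

0.58 V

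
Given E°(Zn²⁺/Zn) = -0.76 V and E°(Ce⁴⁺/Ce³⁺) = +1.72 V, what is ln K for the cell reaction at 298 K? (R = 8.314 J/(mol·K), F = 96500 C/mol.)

E°_cell = +1.72 − (-0.76) = 2.48 V, with n = 2 electrons transferred.
At equilibrium E = 0, so the Nernst equation gives ln K = nFE°/RT = (2)(96500)(2.48)/((8.314)(298)) = 193.19.

ln K = 193.2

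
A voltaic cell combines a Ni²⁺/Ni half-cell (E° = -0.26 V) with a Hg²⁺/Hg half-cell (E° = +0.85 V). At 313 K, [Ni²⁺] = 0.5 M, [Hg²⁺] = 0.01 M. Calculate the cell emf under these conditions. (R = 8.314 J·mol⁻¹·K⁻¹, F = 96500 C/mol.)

1.06 V

The Hg²⁺/Hg couple has the higher reduction potential and acts as the cathode, so E°_cell = +0.85 − (-0.26) = 1.11 V.
Balancing electrons gives n = 2; the reaction quotient is Q = [Ni²⁺]/[Hg²⁺] = 50.0.
E = E° − (RT/nF) ln Q = 1.11 − (8.314×313)/(2×96500) × (3.912) = 1.110 − 0.053 = 1.057 V.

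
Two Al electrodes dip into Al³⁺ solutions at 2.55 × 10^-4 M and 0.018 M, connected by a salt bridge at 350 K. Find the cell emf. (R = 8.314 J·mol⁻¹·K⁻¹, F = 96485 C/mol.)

0.043 V

Both half-cells are Al³⁺/Al, so E°_cell = 0. The concentrated side is the cathode; the cell reaction moves Al³⁺ from high to low concentration with n = 3.
Q = [Al³⁺]_dilute/[Al³⁺]_conc = 2.55 × 10^-4/0.018 = 0.0142.
E = 0 − (RT/nF) ln Q = −((8.314×350)/(3×96485))(-4.257) = 0.0428 V.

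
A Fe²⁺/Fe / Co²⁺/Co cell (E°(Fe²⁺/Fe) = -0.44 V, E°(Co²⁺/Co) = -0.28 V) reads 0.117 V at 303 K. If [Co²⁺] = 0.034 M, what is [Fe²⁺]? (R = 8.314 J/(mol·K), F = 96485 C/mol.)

From the Nernst equation, ln Q = nF(E° − E)/RT = 2×96485×(0.16 − 0.117)/(8.314×303) = 3.294, so Q = 26.9.
With Q = [Fe²⁺]/[Co²⁺] and the known concentrations, [Fe²⁺] in the numerator gives [Fe²⁺] = 0.92 M.

0.92 M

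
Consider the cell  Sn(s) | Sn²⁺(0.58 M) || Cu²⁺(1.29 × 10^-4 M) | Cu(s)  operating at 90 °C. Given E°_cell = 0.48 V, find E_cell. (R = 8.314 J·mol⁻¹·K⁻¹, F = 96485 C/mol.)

0.348 V

Balancing electrons gives n = 2; the reaction quotient is Q = [Sn²⁺]/[Cu²⁺] = 4500.
E = E° − (RT/nF) ln Q = 0.48 − (8.314×363)/(2×96485) × (8.411) = 0.480 − 0.132 = 0.348 V.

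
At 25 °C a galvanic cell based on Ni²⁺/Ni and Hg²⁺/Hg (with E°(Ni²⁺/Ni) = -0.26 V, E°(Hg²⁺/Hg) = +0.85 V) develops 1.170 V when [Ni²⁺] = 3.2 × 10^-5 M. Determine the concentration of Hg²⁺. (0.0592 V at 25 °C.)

From the Nernst equation, log Q = n(E° − E)/0.0592 = 2(1.11 − 1.170)/0.0592 = -2.027, so Q = 0.00940.
With Q = [Ni²⁺]/[Hg²⁺] and the known concentrations, [Hg²⁺] in the denominator gives [Hg²⁺] = 0.0034 M.

0.0034 M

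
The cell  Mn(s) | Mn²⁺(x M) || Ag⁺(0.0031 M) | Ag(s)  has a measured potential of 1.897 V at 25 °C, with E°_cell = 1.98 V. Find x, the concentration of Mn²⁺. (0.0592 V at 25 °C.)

From the Nernst equation, log Q = n(E° − E)/0.0592 = 2(1.98 − 1.897)/0.0592 = 2.804, so Q = 637.
With Q = [Mn²⁺]/[Ag⁺]^2 and the known concentrations, [Mn²⁺] in the numerator gives [Mn²⁺] = 0.0061 M.

0.0061 M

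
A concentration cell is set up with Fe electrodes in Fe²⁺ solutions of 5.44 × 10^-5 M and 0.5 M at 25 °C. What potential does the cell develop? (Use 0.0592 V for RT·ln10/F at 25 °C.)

0.12 V

Both half-cells are Fe²⁺/Fe, so E°_cell = 0. The concentrated side is the cathode; the cell reaction moves Fe²⁺ from high to low concentration with n = 2.
Q = [Fe²⁺]_dilute/[Fe²⁺]_conc = 5.44 × 10^-5/0.5 = 1.09 × 10^-4.
E = 0 − (0.0592/2) log Q = −(0.0592/2)(-3.963) = 0.1173 V.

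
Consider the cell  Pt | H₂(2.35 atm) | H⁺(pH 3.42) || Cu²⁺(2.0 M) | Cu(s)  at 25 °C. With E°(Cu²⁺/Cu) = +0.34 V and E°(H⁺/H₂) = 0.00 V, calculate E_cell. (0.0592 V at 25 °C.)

0.56 V

The Cu²⁺/Cu couple is the cathode, so E°_cell = 0.34 V; n = 2.
[H⁺] = 10^(−3.42) = 3.8 × 10^-4 M, and Q = [H⁺]^2 / ([Cu²⁺]·P(H₂)) = 3.08 × 10^-8.
E = E° − (0.0592/2) log Q = 0.34 − (0.0592/2)(-7.512) = 0.562 V.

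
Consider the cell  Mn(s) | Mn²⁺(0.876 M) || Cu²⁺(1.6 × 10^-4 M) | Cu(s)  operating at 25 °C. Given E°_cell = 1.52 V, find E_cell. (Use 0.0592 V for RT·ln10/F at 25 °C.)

Balancing electrons gives n = 2; the reaction quotient is Q = [Mn²⁺]/[Cu²⁺] = 5470.
At 25 °C, E = E° − (0.0592/n) log Q = 1.52 − (0.0592/2)(3.738) = 1.520 − 0.111 = 1.409 V.

1.41 V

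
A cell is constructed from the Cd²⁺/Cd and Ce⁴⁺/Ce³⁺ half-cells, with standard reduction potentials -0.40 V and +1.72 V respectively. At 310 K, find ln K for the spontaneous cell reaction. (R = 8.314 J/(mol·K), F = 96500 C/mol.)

ln K = 158.8

E°_cell = +1.72 − (-0.40) = 2.12 V, with n = 2 electrons transferred.
At equilibrium E = 0, so the Nernst equation gives ln K = nFE°/RT = (2)(96500)(2.12)/((8.314)(310)) = 158.75.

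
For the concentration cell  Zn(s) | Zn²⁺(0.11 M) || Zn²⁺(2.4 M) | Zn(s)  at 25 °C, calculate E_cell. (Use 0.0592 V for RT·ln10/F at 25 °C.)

Both half-cells are Zn²⁺/Zn, so E°_cell = 0. The concentrated side is the cathode; the cell reaction moves Zn²⁺ from high to low concentration with n = 2.
Q = [Zn²⁺]_dilute/[Zn²⁺]_conc = 0.11/2.4 = 0.0458.
E = 0 − (0.0592/2) log Q = −(0.0592/2)(-1.339) = 0.0396 V.

0.040 V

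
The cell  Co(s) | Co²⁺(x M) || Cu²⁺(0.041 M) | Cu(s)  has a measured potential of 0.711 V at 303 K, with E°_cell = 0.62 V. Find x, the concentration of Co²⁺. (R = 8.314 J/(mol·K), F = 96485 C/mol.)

From the Nernst equation, ln Q = nF(E° − E)/RT = 2×96485×(0.62 − 0.711)/(8.314×303) = -6.971, so Q = 9.39 × 10^-4.
With Q = [Co²⁺]/[Cu²⁺] and the known concentrations, [Co²⁺] in the numerator gives [Co²⁺] = 3.8 × 10^-5 M.

3.8 × 10^-5 M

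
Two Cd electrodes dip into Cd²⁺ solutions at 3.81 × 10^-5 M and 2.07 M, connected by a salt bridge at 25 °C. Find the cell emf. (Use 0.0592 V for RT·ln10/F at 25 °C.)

Both half-cells are Cd²⁺/Cd, so E°_cell = 0. The concentrated side is the cathode; the cell reaction moves Cd²⁺ from high to low concentration with n = 2.
Q = [Cd²⁺]_dilute/[Cd²⁺]_conc = 3.81 × 10^-5/2.07 = 1.84 × 10^-5.
E = 0 − (0.0592/2) log Q = −(0.0592/2)(-4.735) = 0.1402 V.

0.14 V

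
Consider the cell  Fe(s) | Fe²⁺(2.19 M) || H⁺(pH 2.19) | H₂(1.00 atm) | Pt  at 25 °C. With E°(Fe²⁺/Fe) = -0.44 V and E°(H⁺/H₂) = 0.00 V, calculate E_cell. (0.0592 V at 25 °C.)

0.30 V

The hydrogen couple is the cathode, so E°_cell = 0.44 V; n = 2.
[H⁺] = 10^(−2.19) = 0.0065 M, and Q = [Fe²⁺]·P(H₂) / [H⁺]^2 = 5.25 × 10^4.
E = E° − (0.0592/2) log Q = 0.44 − (0.0592/2)(4.720) = 0.300 V.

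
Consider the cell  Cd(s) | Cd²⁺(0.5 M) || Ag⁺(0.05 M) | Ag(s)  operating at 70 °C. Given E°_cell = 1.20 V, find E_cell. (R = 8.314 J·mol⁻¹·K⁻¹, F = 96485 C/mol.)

1.12 V

Balancing electrons gives n = 2; the reaction quotient is Q = [Cd²⁺]/[Ag⁺]^2 = 200.
E = E° − (RT/nF) ln Q = 1.20 − (8.314×343)/(2×96485) × (5.298) = 1.200 − 0.078 = 1.122 V.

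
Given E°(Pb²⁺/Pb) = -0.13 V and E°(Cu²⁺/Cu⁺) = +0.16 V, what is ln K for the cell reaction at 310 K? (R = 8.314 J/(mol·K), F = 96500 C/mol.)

ln K = 21.7

E°_cell = +0.16 − (-0.13) = 0.29 V, with n = 2 electrons transferred.
At equilibrium E = 0, so the Nernst equation gives ln K = nFE°/RT = (2)(96500)(0.29)/((8.314)(310)) = 21.72.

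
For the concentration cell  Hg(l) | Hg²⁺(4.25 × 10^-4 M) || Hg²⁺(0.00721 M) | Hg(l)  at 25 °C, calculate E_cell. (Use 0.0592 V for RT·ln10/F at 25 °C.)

0.036 V

Both half-cells are Hg²⁺/Hg, so E°_cell = 0. The concentrated side is the cathode; the cell reaction moves Hg²⁺ from high to low concentration with n = 2.
Q = [Hg²⁺]_dilute/[Hg²⁺]_conc = 4.25 × 10^-4/0.00721 = 0.0589.
E = 0 − (0.0592/2) log Q = −(0.0592/2)(-1.230) = 0.0364 V.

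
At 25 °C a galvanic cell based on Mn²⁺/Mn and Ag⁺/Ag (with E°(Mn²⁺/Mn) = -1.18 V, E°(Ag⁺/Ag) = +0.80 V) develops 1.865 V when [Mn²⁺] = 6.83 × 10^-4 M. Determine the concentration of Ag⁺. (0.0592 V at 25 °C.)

From the Nernst equation, log Q = n(E° − E)/0.0592 = 2(1.98 − 1.865)/0.0592 = 3.885, so Q = 7680.
With Q = [Mn²⁺]/[Ag⁺]^2 and the known concentrations, [Ag⁺]^2 in the denominator gives [Ag⁺] = 3 × 10^-4 M.

3 × 10^-4 M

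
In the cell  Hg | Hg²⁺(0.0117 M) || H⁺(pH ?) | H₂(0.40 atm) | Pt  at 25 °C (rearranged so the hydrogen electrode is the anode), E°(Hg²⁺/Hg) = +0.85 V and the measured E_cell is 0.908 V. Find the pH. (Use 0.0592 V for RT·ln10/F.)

E°_cell = 0.85 V and n = 2.
log Q = n(E° − E)/0.0592 = 2×(0.85 − 0.908)/0.0592 = -1.959.
With Q = [H⁺]^2 / ([Hg²⁺]·P(H₂)), solving for [H⁺] gives log[H⁺] = -2.145, so pH = 2.14.

pH = 2.14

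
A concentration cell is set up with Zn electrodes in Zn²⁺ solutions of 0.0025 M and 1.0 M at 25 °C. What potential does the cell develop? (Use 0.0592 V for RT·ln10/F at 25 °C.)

0.077 V

Both half-cells are Zn²⁺/Zn, so E°_cell = 0. The concentrated side is the cathode; the cell reaction moves Zn²⁺ from high to low concentration with n = 2.
Q = [Zn²⁺]_dilute/[Zn²⁺]_conc = 0.0025/1.0 = 0.00250.
E = 0 − (0.0592/2) log Q = −(0.0592/2)(-2.602) = 0.0770 V.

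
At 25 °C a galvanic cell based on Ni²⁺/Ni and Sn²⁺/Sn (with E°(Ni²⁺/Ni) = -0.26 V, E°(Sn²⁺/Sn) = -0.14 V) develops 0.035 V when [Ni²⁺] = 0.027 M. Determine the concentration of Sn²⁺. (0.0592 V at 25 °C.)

From the Nernst equation, log Q = n(E° − E)/0.0592 = 2(0.12 − 0.035)/0.0592 = 2.872, so Q = 744.
With Q = [Ni²⁺]/[Sn²⁺] and the known concentrations, [Sn²⁺] in the denominator gives [Sn²⁺] = 3.6 × 10^-5 M.

3.6 × 10^-5 M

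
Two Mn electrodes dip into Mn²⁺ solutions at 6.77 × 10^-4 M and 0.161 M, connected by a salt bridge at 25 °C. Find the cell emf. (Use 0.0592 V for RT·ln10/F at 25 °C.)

Both half-cells are Mn²⁺/Mn, so E°_cell = 0. The concentrated side is the cathode; the cell reaction moves Mn²⁺ from high to low concentration with n = 2.
Q = [Mn²⁺]_dilute/[Mn²⁺]_conc = 6.77 × 10^-4/0.161 = 0.00420.
E = 0 − (0.0592/2) log Q = −(0.0592/2)(-2.376) = 0.0703 V.

0.070 V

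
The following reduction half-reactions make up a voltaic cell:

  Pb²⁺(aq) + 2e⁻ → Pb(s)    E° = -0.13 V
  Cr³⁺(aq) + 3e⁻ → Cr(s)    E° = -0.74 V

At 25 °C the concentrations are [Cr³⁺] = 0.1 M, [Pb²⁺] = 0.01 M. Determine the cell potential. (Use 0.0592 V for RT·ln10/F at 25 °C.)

0.571 V

The Pb²⁺/Pb couple has the higher reduction potential and acts as the cathode, so E°_cell = -0.13 − (-0.74) = 0.61 V.
Balancing electrons gives n = 6; the reaction quotient is Q = [Cr³⁺]^2/[Pb²⁺]^3 = 1 × 10^4.
At 25 °C, E = E° − (0.0592/n) log Q = 0.61 − (0.0592/6)(4.000) = 0.610 − 0.039 = 0.571 V.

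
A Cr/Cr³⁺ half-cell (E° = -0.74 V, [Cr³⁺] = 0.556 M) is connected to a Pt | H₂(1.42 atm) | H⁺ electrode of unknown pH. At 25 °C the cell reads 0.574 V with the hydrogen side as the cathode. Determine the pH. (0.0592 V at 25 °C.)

E°_cell = 0.74 V and n = 6.
log Q = n(E° − E)/0.0592 = 6×(0.74 − 0.574)/0.0592 = 16.824.
With Q = [Cr³⁺]^2·P(H₂)^3 / [H⁺]^6, solving for [H⁺] gives log[H⁺] = -2.813, so pH = 2.81.

pH = 2.81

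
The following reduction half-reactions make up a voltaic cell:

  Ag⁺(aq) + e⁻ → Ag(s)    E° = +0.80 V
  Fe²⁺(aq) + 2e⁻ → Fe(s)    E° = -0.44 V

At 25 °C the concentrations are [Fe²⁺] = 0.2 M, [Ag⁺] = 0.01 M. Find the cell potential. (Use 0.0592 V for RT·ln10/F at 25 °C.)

1.14 V

The Ag⁺/Ag couple has the higher reduction potential and acts as the cathode, so E°_cell = +0.80 − (-0.44) = 1.24 V.
Balancing electrons gives n = 2; the reaction quotient is Q = [Fe²⁺]/[Ag⁺]^2 = 2000.
At 25 °C, E = E° − (0.0592/n) log Q = 1.24 − (0.0592/2)(3.301) = 1.240 − 0.098 = 1.142 V.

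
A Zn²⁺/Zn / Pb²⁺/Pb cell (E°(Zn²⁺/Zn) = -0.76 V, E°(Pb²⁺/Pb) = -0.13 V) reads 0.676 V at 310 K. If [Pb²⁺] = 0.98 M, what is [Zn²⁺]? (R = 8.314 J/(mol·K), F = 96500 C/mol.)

0.031 M

From the Nernst equation, ln Q = nF(E° − E)/RT = 2×96500×(0.63 − 0.676)/(8.314×310) = -3.445, so Q = 0.0319.
With Q = [Zn²⁺]/[Pb²⁺] and the known concentrations, [Zn²⁺] in the numerator gives [Zn²⁺] = 0.031 M.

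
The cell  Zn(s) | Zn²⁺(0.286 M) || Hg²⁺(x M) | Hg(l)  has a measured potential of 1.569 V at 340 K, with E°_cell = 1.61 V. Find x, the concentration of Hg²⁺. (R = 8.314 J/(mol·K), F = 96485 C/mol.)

From the Nernst equation, ln Q = nF(E° − E)/RT = 2×96485×(1.61 − 1.569)/(8.314×340) = 2.799, so Q = 16.4.
With Q = [Zn²⁺]/[Hg²⁺] and the known concentrations, [Hg²⁺] in the denominator gives [Hg²⁺] = 0.017 M.

0.017 M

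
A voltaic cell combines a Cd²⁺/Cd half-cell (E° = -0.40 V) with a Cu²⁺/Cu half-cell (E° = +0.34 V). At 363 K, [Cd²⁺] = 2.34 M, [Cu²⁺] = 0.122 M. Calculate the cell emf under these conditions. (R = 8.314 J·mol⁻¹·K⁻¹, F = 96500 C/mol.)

The Cu²⁺/Cu couple has the higher reduction potential and acts as the cathode, so E°_cell = +0.34 − (-0.40) = 0.74 V.
Balancing electrons gives n = 2; the reaction quotient is Q = [Cd²⁺]/[Cu²⁺] = 19.2.
E = E° − (RT/nF) ln Q = 0.74 − (8.314×363)/(2×96500) × (2.954) = 0.740 − 0.046 = 0.694 V.

0.694 V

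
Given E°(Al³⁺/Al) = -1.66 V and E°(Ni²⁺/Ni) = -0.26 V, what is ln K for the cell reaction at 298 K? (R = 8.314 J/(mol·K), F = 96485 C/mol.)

ln K = 327.1

E°_cell = -0.26 − (-1.66) = 1.40 V, with n = 6 electrons transferred.
At equilibrium E = 0, so the Nernst equation gives ln K = nFE°/RT = (6)(96485)(1.40)/((8.314)(298)) = 327.12.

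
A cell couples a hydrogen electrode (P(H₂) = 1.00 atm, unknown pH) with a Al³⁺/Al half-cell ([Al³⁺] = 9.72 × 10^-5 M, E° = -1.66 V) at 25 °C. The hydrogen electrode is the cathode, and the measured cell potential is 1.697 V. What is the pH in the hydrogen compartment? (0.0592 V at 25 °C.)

E°_cell = 1.66 V and n = 6.
log Q = n(E° − E)/0.0592 = 6×(1.66 − 1.697)/0.0592 = -3.750.
With Q = [Al³⁺]^2·P(H₂)^3 / [H⁺]^6, solving for [H⁺] gives log[H⁺] = -0.712, so pH = 0.71.

pH = 0.71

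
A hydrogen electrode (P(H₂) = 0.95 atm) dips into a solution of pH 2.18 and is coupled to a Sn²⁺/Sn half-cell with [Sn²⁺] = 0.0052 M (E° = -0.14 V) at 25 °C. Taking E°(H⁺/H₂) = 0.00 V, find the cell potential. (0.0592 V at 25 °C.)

The hydrogen couple is the cathode, so E°_cell = 0.14 V; n = 2.
[H⁺] = 10^(−2.18) = 0.0066 M, and Q = [Sn²⁺]·P(H₂) / [H⁺]^2 = 113.
E = E° − (0.0592/2) log Q = 0.14 − (0.0592/2)(2.054) = 0.079 V.

0.079 V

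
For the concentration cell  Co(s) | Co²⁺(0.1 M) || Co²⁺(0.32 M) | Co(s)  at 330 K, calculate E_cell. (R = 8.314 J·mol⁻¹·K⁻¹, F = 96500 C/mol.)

0.017 V

Both half-cells are Co²⁺/Co, so E°_cell = 0. The concentrated side is the cathode; the cell reaction moves Co²⁺ from high to low concentration with n = 2.
Q = [Co²⁺]_dilute/[Co²⁺]_conc = 0.1/0.32 = 0.312.
E = 0 − (RT/nF) ln Q = −((8.314×330)/(2×96500))(-1.163) = 0.0165 V.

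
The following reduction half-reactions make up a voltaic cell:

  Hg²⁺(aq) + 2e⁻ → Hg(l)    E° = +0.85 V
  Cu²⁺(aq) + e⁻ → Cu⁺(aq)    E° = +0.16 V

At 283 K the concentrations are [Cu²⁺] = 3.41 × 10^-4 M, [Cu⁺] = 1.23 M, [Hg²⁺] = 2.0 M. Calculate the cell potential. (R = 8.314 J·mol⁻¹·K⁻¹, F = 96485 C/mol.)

0.898 V

The Hg²⁺/Hg couple has the higher reduction potential and acts as the cathode, so E°_cell = +0.85 − (+0.16) = 0.69 V.
Balancing electrons gives n = 2; the reaction quotient is Q = [Cu²⁺]^2/([Cu⁺]^2·[Hg²⁺]) = 3.84 × 10^-8.
E = E° − (RT/nF) ln Q = 0.69 − (8.314×283)/(2×96485) × (-17.074) = 0.690 + 0.208 = 0.898 V.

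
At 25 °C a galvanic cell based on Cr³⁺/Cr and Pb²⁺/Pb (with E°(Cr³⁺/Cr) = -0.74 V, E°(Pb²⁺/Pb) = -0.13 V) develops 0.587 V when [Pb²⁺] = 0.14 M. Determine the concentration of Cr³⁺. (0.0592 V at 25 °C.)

From the Nernst equation, log Q = n(E° − E)/0.0592 = 6(0.61 − 0.587)/0.0592 = 2.331, so Q = 214.
With Q = [Cr³⁺]^2/[Pb²⁺]^3 and the known concentrations, [Cr³⁺]^2 in the numerator gives [Cr³⁺] = 0.77 M.

0.77 M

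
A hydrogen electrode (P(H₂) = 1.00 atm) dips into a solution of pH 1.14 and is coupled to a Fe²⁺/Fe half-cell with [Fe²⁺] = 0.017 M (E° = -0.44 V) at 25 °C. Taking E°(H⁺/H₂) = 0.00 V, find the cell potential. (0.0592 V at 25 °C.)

The hydrogen couple is the cathode, so E°_cell = 0.44 V; n = 2.
[H⁺] = 10^(−1.14) = 0.072 M, and Q = [Fe²⁺]·P(H₂) / [H⁺]^2 = 3.24.
E = E° − (0.0592/2) log Q = 0.44 − (0.0592/2)(0.510) = 0.425 V.

0.42 V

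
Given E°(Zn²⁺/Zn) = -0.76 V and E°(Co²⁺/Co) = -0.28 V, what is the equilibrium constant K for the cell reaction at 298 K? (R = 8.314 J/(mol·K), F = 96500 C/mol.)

1.7 × 10^16

E°_cell = -0.28 − (-0.76) = 0.48 V, with n = 2 electrons transferred.
At equilibrium E = 0, so the Nernst equation gives ln K = nFE°/RT = (2)(96500)(0.48)/((8.314)(298)) = 37.39.
K = e^37.39 = 1.7 × 10^16.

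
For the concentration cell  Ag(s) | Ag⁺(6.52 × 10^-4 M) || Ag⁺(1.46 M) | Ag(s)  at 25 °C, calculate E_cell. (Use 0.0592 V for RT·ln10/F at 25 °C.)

Both half-cells are Ag⁺/Ag, so E°_cell = 0. The concentrated side is the cathode; the cell reaction moves Ag⁺ from high to low concentration with n = 1.
Q = [Ag⁺]_dilute/[Ag⁺]_conc = 6.52 × 10^-4/1.46 = 4.47 × 10^-4.
E = 0 − (0.0592/1) log Q = −(0.0592/1)(-3.350) = 0.1983 V.

0.20 V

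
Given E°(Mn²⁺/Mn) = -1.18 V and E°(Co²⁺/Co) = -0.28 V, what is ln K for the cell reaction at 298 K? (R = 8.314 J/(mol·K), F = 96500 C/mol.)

E°_cell = -0.28 − (-1.18) = 0.90 V, with n = 2 electrons transferred.
At equilibrium E = 0, so the Nernst equation gives ln K = nFE°/RT = (2)(96500)(0.90)/((8.314)(298)) = 70.11.

ln K = 70.1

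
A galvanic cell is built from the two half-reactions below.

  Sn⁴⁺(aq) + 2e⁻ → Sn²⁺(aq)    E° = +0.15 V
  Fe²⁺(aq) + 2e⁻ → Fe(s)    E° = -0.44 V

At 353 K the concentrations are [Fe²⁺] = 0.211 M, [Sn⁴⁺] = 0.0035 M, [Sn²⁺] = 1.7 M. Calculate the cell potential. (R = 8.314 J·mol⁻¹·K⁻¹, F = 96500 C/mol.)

0.520 V

The Sn⁴⁺/Sn²⁺ couple has the higher reduction potential and acts as the cathode, so E°_cell = +0.15 − (-0.44) = 0.59 V.
Balancing electrons gives n = 2; the reaction quotient is Q = [Fe²⁺]·[Sn²⁺]/[Sn⁴⁺] = 102.
E = E° − (RT/nF) ln Q = 0.59 − (8.314×353)/(2×96500) × (4.630) = 0.590 − 0.070 = 0.520 V.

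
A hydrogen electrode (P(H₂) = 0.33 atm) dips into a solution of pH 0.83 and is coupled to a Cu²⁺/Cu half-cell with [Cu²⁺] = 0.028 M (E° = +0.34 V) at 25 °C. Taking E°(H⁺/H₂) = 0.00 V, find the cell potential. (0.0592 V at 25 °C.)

The Cu²⁺/Cu couple is the cathode, so E°_cell = 0.34 V; n = 2.
[H⁺] = 10^(−0.83) = 0.15 M, and Q = [H⁺]^2 / ([Cu²⁺]·P(H₂)) = 2.37.
E = E° − (0.0592/2) log Q = 0.34 − (0.0592/2)(0.374) = 0.329 V.

0.33 V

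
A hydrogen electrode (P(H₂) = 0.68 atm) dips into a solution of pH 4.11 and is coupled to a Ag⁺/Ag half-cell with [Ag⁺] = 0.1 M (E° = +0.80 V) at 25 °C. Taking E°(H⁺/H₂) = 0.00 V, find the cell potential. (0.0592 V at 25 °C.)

0.98 V

The Ag⁺/Ag couple is the cathode, so E°_cell = 0.80 V; n = 2.
[H⁺] = 10^(−4.11) = 7.8 × 10^-5 M, and Q = [H⁺]^2 / ([Ag⁺]^2·P(H₂)) = 8.86 × 10^-7.
E = E° − (0.0592/2) log Q = 0.80 − (0.0592/2)(-6.053) = 0.979 V.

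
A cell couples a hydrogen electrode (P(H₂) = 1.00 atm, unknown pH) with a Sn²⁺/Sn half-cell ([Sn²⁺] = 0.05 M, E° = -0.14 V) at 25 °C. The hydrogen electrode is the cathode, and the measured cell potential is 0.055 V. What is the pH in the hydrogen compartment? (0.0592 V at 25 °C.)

E°_cell = 0.14 V and n = 2.
log Q = n(E° − E)/0.0592 = 2×(0.14 − 0.055)/0.0592 = 2.872.
With Q = [Sn²⁺]·P(H₂) / [H⁺]^2, solving for [H⁺] gives log[H⁺] = -2.086, so pH = 2.09.

pH = 2.09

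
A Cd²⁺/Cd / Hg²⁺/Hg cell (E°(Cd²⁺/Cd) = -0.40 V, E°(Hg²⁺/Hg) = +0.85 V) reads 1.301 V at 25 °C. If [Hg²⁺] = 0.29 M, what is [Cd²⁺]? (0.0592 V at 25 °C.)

0.0055 M

From the Nernst equation, log Q = n(E° − E)/0.0592 = 2(1.25 − 1.301)/0.0592 = -1.723, so Q = 0.0189.
With Q = [Cd²⁺]/[Hg²⁺] and the known concentrations, [Cd²⁺] in the numerator gives [Cd²⁺] = 0.0055 M.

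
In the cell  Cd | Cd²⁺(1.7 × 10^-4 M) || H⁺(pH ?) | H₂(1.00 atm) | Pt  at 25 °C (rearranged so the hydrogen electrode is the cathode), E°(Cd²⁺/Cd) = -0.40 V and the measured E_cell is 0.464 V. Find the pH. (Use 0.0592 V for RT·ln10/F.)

E°_cell = 0.40 V and n = 2.
log Q = n(E° − E)/0.0592 = 2×(0.40 − 0.464)/0.0592 = -2.162.
With Q = [Cd²⁺]·P(H₂) / [H⁺]^2, solving for [H⁺] gives log[H⁺] = -0.804, so pH = 0.80.

pH = 0.80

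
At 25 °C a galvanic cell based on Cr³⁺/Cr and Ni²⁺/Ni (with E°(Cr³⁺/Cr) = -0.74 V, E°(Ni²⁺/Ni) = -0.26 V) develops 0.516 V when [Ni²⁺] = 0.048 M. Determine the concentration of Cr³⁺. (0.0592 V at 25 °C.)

1.6 × 10^-4 M

From the Nernst equation, log Q = n(E° − E)/0.0592 = 6(0.48 − 0.516)/0.0592 = -3.649, so Q = 2.25 × 10^-4.
With Q = [Cr³⁺]^2/[Ni²⁺]^3 and the known concentrations, [Cr³⁺]^2 in the numerator gives [Cr³⁺] = 1.6 × 10^-4 M.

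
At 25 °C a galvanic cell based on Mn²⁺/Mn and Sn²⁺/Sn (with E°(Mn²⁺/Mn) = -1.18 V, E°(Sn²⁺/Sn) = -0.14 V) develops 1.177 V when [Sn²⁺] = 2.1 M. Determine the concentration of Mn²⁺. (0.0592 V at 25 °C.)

4.9 × 10^-5 M

From the Nernst equation, log Q = n(E° − E)/0.0592 = 2(1.04 − 1.177)/0.0592 = -4.628, so Q = 2.35 × 10^-5.
With Q = [Mn²⁺]/[Sn²⁺] and the known concentrations, [Mn²⁺] in the numerator gives [Mn²⁺] = 4.9 × 10^-5 M.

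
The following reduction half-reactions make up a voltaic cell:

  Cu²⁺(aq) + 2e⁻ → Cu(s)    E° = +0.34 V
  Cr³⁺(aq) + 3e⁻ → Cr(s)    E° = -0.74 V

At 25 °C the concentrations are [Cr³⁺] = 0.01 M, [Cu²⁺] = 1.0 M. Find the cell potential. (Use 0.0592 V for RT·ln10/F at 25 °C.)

The Cu²⁺/Cu couple has the higher reduction potential and acts as the cathode, so E°_cell = +0.34 − (-0.74) = 1.08 V.
Balancing electrons gives n = 6; the reaction quotient is Q = [Cr³⁺]^2/[Cu²⁺]^3 = 1 × 10^-4.
At 25 °C, E = E° − (0.0592/n) log Q = 1.08 − (0.0592/6)(-4.000) = 1.080 + 0.039 = 1.119 V.

1.12 V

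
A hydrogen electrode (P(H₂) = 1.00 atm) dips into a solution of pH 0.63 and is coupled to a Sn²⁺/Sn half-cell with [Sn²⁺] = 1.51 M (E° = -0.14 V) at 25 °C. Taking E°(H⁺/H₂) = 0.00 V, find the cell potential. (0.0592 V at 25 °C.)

The hydrogen couple is the cathode, so E°_cell = 0.14 V; n = 2.
[H⁺] = 10^(−0.63) = 0.23 M, and Q = [Sn²⁺]·P(H₂) / [H⁺]^2 = 27.5.
E = E° − (0.0592/2) log Q = 0.14 − (0.0592/2)(1.439) = 0.097 V.

0.097 V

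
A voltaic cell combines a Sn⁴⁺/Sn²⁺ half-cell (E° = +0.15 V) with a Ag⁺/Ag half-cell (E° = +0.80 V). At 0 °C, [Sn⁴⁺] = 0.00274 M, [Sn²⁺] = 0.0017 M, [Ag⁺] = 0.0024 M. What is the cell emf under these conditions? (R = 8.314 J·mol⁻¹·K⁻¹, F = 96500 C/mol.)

The Ag⁺/Ag couple has the higher reduction potential and acts as the cathode, so E°_cell = +0.80 − (+0.15) = 0.65 V.
Balancing electrons gives n = 2; the reaction quotient is Q = [Sn⁴⁺]/([Sn²⁺]·[Ag⁺]^2) = 2.8 × 10^5.
E = E° − (RT/nF) ln Q = 0.65 − (8.314×273)/(2×96500) × (12.542) = 0.650 − 0.147 = 0.503 V.

0.503 V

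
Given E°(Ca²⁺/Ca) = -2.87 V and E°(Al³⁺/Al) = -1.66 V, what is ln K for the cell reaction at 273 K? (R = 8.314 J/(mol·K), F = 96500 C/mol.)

E°_cell = -1.66 − (-2.87) = 1.21 V, with n = 6 electrons transferred.
At equilibrium E = 0, so the Nernst equation gives ln K = nFE°/RT = (6)(96500)(1.21)/((8.314)(273)) = 308.67.

ln K = 308.7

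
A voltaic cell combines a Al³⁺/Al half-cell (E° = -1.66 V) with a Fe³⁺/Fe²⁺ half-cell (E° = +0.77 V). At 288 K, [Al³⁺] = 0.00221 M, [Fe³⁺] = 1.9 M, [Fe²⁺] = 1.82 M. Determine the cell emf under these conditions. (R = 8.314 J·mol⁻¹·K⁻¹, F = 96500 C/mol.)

2.48 V

The Fe³⁺/Fe²⁺ couple has the higher reduction potential and acts as the cathode, so E°_cell = +0.77 − (-1.66) = 2.43 V.
Balancing electrons gives n = 3; the reaction quotient is Q = [Al³⁺]·[Fe²⁺]^3/[Fe³⁺]^3 = 0.00194.
E = E° − (RT/nF) ln Q = 2.43 − (8.314×288)/(3×96500) × (-6.244) = 2.430 + 0.052 = 2.482 V.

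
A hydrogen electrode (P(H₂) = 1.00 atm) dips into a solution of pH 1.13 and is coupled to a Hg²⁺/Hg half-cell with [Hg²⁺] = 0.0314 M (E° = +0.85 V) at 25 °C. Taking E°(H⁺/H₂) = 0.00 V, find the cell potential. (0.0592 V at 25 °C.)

0.87 V

The Hg²⁺/Hg couple is the cathode, so E°_cell = 0.85 V; n = 2.
[H⁺] = 10^(−1.13) = 0.074 M, and Q = [H⁺]^2 / ([Hg²⁺]·P(H₂)) = 0.175.
E = E° − (0.0592/2) log Q = 0.85 − (0.0592/2)(-0.757) = 0.872 V.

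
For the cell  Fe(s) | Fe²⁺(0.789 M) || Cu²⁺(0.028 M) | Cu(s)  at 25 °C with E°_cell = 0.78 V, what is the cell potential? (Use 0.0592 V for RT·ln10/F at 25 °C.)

0.737 V

Balancing electrons gives n = 2; the reaction quotient is Q = [Fe²⁺]/[Cu²⁺] = 28.2.
At 25 °C, E = E° − (0.0592/n) log Q = 0.78 − (0.0592/2)(1.450) = 0.780 − 0.043 = 0.737 V.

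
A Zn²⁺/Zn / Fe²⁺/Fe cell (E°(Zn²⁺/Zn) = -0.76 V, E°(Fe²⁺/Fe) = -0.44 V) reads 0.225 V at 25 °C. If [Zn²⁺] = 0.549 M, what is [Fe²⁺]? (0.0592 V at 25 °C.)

From the Nernst equation, log Q = n(E° − E)/0.0592 = 2(0.32 − 0.225)/0.0592 = 3.209, so Q = 1620.
With Q = [Zn²⁺]/[Fe²⁺] and the known concentrations, [Fe²⁺] in the denominator gives [Fe²⁺] = 3.4 × 10^-4 M.

3.4 × 10^-4 M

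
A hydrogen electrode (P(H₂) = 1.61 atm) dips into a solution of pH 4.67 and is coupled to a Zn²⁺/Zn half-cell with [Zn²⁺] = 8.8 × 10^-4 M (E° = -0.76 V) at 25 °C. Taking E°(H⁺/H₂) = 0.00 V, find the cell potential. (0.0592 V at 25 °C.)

0.57 V

The hydrogen couple is the cathode, so E°_cell = 0.76 V; n = 2.
[H⁺] = 10^(−4.67) = 2.1 × 10^-5 M, and Q = [Zn²⁺]·P(H₂) / [H⁺]^2 = 3.1 × 10^6.
E = E° − (0.0592/2) log Q = 0.76 − (0.0592/2)(6.491) = 0.568 V.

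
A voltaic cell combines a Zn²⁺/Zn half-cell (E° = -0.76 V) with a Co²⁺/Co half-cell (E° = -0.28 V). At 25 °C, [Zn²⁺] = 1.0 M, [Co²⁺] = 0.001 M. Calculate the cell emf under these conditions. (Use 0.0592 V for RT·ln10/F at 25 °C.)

0.391 V

The Co²⁺/Co couple has the higher reduction potential and acts as the cathode, so E°_cell = -0.28 − (-0.76) = 0.48 V.
Balancing electrons gives n = 2; the reaction quotient is Q = [Zn²⁺]/[Co²⁺] = 1000.
At 25 °C, E = E° − (0.0592/n) log Q = 0.48 − (0.0592/2)(3.000) = 0.480 − 0.089 = 0.391 V.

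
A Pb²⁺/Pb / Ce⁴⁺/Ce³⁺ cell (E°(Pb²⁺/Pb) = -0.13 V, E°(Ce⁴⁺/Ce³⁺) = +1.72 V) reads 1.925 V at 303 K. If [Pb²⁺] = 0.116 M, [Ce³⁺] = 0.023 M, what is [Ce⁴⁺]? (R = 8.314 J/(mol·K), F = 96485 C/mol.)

From the Nernst equation, ln Q = nF(E° − E)/RT = 2×96485×(1.85 − 1.925)/(8.314×303) = -5.745, so Q = 0.00320.
With Q = [Pb²⁺]·[Ce³⁺]^2/[Ce⁴⁺]^2 and the known concentrations, [Ce⁴⁺]^2 in the denominator gives [Ce⁴⁺] = 0.14 M.

0.14 M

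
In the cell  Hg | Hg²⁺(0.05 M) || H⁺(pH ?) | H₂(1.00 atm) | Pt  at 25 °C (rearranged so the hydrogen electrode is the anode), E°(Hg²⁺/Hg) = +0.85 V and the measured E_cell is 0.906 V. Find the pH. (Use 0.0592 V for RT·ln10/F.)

pH = 1.60

E°_cell = 0.85 V and n = 2.
log Q = n(E° − E)/0.0592 = 2×(0.85 − 0.906)/0.0592 = -1.892.
With Q = [H⁺]^2 / ([Hg²⁺]·P(H₂)), solving for [H⁺] gives log[H⁺] = -1.596, so pH = 1.60.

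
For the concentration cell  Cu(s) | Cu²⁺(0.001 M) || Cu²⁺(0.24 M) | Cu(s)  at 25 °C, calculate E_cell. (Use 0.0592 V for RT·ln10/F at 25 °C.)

0.070 V

Both half-cells are Cu²⁺/Cu, so E°_cell = 0. The concentrated side is the cathode; the cell reaction moves Cu²⁺ from high to low concentration with n = 2.
Q = [Cu²⁺]_dilute/[Cu²⁺]_conc = 0.001/0.24 = 0.00417.
E = 0 − (0.0592/2) log Q = −(0.0592/2)(-2.380) = 0.0704 V.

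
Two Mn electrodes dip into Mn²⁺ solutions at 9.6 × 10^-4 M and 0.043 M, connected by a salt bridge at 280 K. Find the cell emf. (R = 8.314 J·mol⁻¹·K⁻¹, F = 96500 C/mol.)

Both half-cells are Mn²⁺/Mn, so E°_cell = 0. The concentrated side is the cathode; the cell reaction moves Mn²⁺ from high to low concentration with n = 2.
Q = [Mn²⁺]_dilute/[Mn²⁺]_conc = 9.6 × 10^-4/0.043 = 0.0223.
E = 0 − (RT/nF) ln Q = −((8.314×280)/(2×96500))(-3.802) = 0.0459 V.

0.046 V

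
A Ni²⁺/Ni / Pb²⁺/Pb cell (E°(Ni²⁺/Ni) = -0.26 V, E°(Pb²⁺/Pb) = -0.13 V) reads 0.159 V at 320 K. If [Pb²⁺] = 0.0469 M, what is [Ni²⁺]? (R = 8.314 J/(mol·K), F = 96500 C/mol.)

0.0057 M

From the Nernst equation, ln Q = nF(E° − E)/RT = 2×96500×(0.13 − 0.159)/(8.314×320) = -2.104, so Q = 0.122.
With Q = [Ni²⁺]/[Pb²⁺] and the known concentrations, [Ni²⁺] in the numerator gives [Ni²⁺] = 0.0057 M.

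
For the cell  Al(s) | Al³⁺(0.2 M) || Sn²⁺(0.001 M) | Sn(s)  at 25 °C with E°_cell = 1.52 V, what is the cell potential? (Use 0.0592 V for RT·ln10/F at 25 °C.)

Balancing electrons gives n = 6; the reaction quotient is Q = [Al³⁺]^2/[Sn²⁺]^3 = 4 × 10^7.
At 25 °C, E = E° − (0.0592/n) log Q = 1.52 − (0.0592/6)(7.602) = 1.520 − 0.075 = 1.445 V.

1.44 V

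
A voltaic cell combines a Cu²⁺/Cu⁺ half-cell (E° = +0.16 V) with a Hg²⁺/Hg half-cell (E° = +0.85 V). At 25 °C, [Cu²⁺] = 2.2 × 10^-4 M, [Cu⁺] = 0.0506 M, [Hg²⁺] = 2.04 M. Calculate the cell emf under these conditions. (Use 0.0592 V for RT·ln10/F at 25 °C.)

The Hg²⁺/Hg couple has the higher reduction potential and acts as the cathode, so E°_cell = +0.85 − (+0.16) = 0.69 V.
Balancing electrons gives n = 2; the reaction quotient is Q = [Cu²⁺]^2/([Cu⁺]^2·[Hg²⁺]) = 9.27 × 10^-6.
At 25 °C, E = E° − (0.0592/n) log Q = 0.69 − (0.0592/2)(-5.033) = 0.690 + 0.149 = 0.839 V.

0.839 V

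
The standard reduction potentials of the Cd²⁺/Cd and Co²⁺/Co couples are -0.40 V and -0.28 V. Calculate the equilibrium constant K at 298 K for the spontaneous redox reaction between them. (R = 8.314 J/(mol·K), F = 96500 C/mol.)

E°_cell = -0.28 − (-0.40) = 0.12 V, with n = 2 electrons transferred.
At equilibrium E = 0, so the Nernst equation gives ln K = nFE°/RT = (2)(96500)(0.12)/((8.314)(298)) = 9.35.
K = e^9.35 = 1.1 × 10^4.

1.1 × 10^4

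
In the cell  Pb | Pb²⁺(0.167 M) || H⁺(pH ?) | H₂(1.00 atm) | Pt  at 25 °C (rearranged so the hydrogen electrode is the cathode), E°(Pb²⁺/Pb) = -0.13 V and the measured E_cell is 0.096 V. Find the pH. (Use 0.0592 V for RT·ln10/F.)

pH = 0.96

E°_cell = 0.13 V and n = 2.
log Q = n(E° − E)/0.0592 = 2×(0.13 − 0.096)/0.0592 = 1.149.
With Q = [Pb²⁺]·P(H₂) / [H⁺]^2, solving for [H⁺] gives log[H⁺] = -0.963, so pH = 0.96.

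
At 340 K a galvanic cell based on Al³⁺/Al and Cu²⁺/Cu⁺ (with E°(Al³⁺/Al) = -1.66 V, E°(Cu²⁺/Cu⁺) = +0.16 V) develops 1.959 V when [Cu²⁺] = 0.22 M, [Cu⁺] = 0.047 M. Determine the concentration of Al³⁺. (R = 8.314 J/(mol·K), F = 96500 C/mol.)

From the Nernst equation, ln Q = nF(E° − E)/RT = 3×96500×(1.82 − 1.959)/(8.314×340) = -14.236, so Q = 6.57 × 10^-7.
With Q = [Al³⁺]·[Cu⁺]^3/[Cu²⁺]^3 and the known concentrations, [Al³⁺] in the numerator gives [Al³⁺] = 6.7 × 10^-5 M.

6.7 × 10^-5 M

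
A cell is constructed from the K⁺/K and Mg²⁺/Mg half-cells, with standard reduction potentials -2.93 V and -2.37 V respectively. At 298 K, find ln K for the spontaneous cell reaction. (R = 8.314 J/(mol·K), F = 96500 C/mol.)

ln K = 43.6

E°_cell = -2.37 − (-2.93) = 0.56 V, with n = 2 electrons transferred.
At equilibrium E = 0, so the Nernst equation gives ln K = nFE°/RT = (2)(96500)(0.56)/((8.314)(298)) = 43.62.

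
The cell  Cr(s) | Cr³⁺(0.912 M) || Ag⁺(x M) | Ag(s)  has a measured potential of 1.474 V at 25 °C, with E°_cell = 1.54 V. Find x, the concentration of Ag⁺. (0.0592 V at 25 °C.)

From the Nernst equation, log Q = n(E° − E)/0.0592 = 3(1.54 − 1.474)/0.0592 = 3.345, so Q = 2210.
With Q = [Cr³⁺]/[Ag⁺]^3 and the known concentrations, [Ag⁺]^3 in the denominator gives [Ag⁺] = 0.074 M.

0.074 M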